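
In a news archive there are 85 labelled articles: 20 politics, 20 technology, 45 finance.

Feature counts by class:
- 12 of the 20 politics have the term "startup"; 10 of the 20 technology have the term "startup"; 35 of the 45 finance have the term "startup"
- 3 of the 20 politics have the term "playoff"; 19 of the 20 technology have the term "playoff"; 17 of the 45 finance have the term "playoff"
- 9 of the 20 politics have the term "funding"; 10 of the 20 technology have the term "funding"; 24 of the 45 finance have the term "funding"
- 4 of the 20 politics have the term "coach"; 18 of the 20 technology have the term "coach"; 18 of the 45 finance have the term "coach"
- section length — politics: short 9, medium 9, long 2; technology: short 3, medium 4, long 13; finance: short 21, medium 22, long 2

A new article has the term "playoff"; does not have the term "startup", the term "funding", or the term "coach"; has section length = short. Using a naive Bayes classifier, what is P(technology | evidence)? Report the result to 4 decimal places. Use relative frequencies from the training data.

0.0888

politics: (20/85) × (8/20) × (3/20) × (11/20) × (16/20) × (9/20) ≈ 0.00279529
technology: (20/85) × (10/20) × (19/20) × (10/20) × (2/20) × (3/20) ≈ 0.000838235
finance: (45/85) × (10/45) × (17/45) × (21/45) × (27/45) × (21/45) ≈ 0.00580741
P(technology | x) = 0.000838235 / 0.009440935 ≈ 0.0888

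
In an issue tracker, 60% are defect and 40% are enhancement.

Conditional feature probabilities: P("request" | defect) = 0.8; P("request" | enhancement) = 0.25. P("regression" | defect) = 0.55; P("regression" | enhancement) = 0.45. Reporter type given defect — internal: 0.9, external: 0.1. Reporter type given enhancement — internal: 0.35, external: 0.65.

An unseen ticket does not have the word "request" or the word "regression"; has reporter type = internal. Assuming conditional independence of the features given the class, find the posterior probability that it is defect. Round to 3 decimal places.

defect: 0.6 × (1−0.8) × (1−0.55) × 0.9 = 0.0486
enhancement: 0.4 × (1−0.25) × (1−0.45) × 0.35 = 0.05775
P(defect | x) = 0.0486 / 0.10635 ≈ 0.457

0.457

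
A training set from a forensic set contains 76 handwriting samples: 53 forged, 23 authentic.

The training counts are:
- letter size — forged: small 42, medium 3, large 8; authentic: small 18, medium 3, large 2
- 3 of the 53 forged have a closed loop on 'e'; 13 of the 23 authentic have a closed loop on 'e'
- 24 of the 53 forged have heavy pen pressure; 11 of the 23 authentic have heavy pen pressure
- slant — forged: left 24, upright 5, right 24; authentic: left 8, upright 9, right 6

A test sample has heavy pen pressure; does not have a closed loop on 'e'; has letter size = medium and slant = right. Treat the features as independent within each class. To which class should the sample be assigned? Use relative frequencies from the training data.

forged

forged: (53/76) × (3/53) × (50/53) × (24/53) × (24/53) ≈ 0.00763612
authentic: (23/76) × (3/23) × (10/23) × (11/23) × (6/23) ≈ 0.00214125
Highest score → forged.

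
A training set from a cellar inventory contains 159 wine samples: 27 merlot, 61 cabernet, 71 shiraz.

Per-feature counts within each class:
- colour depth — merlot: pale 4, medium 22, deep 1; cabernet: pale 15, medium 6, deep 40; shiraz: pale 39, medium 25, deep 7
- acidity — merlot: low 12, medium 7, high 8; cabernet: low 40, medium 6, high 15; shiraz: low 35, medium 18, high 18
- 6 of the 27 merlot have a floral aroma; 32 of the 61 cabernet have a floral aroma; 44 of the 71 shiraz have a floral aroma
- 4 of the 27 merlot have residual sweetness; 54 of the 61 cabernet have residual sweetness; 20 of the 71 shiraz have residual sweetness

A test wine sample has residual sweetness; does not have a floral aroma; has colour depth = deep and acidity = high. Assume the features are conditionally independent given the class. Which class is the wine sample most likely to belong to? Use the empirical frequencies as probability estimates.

merlot: (27/159) × (1/27) × (8/27) × (21/27) × (4/27) ≈ 0.000214724
cabernet: (61/159) × (40/61) × (15/61) × (29/61) × (54/61) ≈ 0.0260349
shiraz: (71/159) × (7/71) × (18/71) × (27/71) × (20/71) ≈ 0.00119562
Highest score → cabernet.

cabernet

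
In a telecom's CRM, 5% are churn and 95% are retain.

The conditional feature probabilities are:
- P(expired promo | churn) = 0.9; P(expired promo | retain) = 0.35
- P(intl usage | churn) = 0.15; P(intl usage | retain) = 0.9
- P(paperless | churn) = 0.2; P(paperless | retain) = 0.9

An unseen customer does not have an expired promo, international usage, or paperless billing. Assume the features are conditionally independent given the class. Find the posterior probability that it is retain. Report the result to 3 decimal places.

0.645

churn: 0.05 × (1−0.9) × (1−0.15) × (1−0.2) = 0.0034
retain: 0.95 × (1−0.35) × (1−0.9) × (1−0.9) = 0.006175
P(retain | x) = 0.006175 / 0.009575 ≈ 0.645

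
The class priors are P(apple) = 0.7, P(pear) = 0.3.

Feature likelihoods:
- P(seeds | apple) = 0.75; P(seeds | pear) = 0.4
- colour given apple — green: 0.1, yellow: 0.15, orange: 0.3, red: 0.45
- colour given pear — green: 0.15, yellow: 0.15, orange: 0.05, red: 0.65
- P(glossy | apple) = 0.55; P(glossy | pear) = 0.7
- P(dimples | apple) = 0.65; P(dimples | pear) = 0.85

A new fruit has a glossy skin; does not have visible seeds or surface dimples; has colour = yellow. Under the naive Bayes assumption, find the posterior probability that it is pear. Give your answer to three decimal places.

apple: 0.7 × (1−0.75) × 0.15 × 0.55 × (1−0.65) = 0.005053125
pear: 0.3 × (1−0.4) × 0.15 × 0.7 × (1−0.85) = 0.002835
P(pear | x) = 0.002835 / 0.007888125 ≈ 0.359

0.359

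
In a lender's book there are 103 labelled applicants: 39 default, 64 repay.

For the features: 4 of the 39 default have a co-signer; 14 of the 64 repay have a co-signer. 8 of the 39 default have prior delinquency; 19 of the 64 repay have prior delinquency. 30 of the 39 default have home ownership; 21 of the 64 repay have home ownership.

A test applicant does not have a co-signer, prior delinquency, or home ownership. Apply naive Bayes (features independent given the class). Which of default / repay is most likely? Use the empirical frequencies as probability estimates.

repay

default: (39/103) × (35/39) × (31/39) × (9/39) ≈ 0.0623312
repay: (64/103) × (50/64) × (45/64) × (43/64) ≈ 0.229326
Highest score → repay.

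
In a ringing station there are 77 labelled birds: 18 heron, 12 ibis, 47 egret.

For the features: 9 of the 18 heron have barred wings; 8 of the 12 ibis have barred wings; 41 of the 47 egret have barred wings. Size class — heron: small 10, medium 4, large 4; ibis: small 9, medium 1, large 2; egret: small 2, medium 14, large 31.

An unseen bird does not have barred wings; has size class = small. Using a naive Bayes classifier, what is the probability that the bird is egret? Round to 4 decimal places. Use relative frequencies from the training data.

0.0309

heron: (18/77) × (9/18) × (10/18) ≈ 0.0649351
ibis: (12/77) × (4/12) × (9/12) ≈ 0.038961
egret: (47/77) × (6/47) × (2/47) ≈ 0.00331583
P(egret | x) = 0.00331583 / 0.10721193 ≈ 0.0309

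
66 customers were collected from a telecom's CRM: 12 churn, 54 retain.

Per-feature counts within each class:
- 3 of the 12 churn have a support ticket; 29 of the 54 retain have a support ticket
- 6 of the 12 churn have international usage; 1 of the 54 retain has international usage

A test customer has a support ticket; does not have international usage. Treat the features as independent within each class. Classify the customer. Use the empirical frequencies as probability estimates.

retain

churn: (12/66) × (3/12) × (6/12) ≈ 0.0227273
retain: (54/66) × (29/54) × (53/54) ≈ 0.431257
Highest score → retain.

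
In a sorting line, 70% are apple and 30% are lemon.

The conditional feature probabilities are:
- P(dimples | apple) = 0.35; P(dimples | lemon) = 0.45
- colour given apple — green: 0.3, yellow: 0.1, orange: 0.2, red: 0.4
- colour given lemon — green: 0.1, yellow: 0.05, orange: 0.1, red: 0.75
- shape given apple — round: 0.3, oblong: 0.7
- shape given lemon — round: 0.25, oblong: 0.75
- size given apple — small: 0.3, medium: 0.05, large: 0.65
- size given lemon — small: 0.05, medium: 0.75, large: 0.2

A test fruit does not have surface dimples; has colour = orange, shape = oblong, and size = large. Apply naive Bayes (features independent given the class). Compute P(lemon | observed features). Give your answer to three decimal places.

0.056

apple: 0.7 × (1−0.35) × 0.2 × 0.7 × 0.65 = 0.041405
lemon: 0.3 × (1−0.45) × 0.1 × 0.75 × 0.2 = 0.002475
P(lemon | x) = 0.002475 / 0.04388 ≈ 0.056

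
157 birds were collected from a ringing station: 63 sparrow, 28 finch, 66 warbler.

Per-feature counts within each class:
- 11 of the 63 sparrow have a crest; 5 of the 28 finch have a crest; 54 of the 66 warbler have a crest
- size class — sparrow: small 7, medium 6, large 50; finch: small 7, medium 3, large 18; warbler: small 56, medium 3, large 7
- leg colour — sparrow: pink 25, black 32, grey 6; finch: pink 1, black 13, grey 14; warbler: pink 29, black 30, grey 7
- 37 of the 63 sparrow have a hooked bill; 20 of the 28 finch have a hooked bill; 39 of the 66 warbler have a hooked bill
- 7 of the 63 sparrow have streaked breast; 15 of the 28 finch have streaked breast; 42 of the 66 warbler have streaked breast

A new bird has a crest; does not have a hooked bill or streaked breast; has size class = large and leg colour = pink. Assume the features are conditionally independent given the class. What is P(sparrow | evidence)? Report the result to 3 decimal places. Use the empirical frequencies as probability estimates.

0.765

sparrow: (63/157) × (11/63) × (50/63) × (25/63) × (26/63) × (56/63) ≈ 0.00809473
finch: (28/157) × (5/28) × (18/28) × (1/28) × (8/28) × (13/28) ≈ 0.0000969938
warbler: (66/157) × (54/66) × (7/66) × (29/66) × (27/66) × (24/66) ≈ 0.00238446
P(sparrow | x) = 0.00809473 / 0.0105761838 ≈ 0.765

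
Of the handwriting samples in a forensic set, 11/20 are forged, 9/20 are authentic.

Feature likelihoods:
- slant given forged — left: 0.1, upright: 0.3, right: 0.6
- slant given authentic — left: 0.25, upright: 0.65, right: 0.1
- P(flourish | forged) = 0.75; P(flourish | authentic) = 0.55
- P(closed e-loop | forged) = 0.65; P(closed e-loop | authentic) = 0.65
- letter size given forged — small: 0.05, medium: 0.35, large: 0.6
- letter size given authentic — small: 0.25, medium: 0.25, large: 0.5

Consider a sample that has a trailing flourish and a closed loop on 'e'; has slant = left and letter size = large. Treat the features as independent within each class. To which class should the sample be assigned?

authentic

forged: 0.55 × 0.1 × 0.75 × 0.65 × 0.6 = 0.0160875
authentic: 0.45 × 0.25 × 0.55 × 0.65 × 0.5 = 0.020109375
Highest score → authentic.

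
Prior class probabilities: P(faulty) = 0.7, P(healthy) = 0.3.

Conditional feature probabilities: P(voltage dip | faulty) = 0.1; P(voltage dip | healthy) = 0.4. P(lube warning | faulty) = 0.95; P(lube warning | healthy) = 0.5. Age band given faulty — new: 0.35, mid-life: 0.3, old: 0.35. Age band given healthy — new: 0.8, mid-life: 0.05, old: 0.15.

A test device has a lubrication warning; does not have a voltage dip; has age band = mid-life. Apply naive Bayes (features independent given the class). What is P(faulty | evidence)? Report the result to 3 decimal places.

0.976

faulty: 0.7 × (1−0.1) × 0.95 × 0.3 = 0.17955
healthy: 0.3 × (1−0.4) × 0.5 × 0.05 = 0.0045
P(faulty | x) = 0.17955 / 0.18405 ≈ 0.976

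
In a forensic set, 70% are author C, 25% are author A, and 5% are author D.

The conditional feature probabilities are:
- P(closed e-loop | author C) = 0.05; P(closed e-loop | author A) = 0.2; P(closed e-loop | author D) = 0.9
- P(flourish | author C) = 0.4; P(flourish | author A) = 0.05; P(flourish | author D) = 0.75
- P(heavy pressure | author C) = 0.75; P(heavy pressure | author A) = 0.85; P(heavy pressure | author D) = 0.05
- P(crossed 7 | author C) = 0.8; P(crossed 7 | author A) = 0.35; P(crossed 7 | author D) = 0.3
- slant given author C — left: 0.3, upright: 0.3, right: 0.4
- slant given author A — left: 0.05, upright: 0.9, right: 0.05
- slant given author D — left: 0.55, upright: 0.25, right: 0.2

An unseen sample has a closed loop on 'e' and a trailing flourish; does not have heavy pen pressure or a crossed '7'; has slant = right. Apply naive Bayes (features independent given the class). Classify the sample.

author C: 0.7 × 0.05 × 0.4 × (1−0.75) × (1−0.8) × 0.4 = 0.00028
author A: 0.25 × 0.2 × 0.05 × (1−0.85) × (1−0.35) × 0.05 = 0.0000121875
author D: 0.05 × 0.9 × 0.75 × (1−0.05) × (1−0.3) × 0.2 = 0.00448875
Highest score → author D.

author D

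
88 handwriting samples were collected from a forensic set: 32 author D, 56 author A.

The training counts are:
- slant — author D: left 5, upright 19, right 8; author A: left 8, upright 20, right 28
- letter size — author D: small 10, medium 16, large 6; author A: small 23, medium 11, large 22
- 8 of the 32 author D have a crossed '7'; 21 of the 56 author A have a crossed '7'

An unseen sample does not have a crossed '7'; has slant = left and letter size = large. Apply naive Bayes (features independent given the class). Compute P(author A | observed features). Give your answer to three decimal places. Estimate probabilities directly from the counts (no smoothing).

author D: (32/88) × (5/32) × (6/32) × (24/32) ≈ 0.00799006
author A: (56/88) × (8/56) × (22/56) × (35/56) ≈ 0.0223214
P(author A | x) = 0.0223214 / 0.03031146 ≈ 0.736

0.736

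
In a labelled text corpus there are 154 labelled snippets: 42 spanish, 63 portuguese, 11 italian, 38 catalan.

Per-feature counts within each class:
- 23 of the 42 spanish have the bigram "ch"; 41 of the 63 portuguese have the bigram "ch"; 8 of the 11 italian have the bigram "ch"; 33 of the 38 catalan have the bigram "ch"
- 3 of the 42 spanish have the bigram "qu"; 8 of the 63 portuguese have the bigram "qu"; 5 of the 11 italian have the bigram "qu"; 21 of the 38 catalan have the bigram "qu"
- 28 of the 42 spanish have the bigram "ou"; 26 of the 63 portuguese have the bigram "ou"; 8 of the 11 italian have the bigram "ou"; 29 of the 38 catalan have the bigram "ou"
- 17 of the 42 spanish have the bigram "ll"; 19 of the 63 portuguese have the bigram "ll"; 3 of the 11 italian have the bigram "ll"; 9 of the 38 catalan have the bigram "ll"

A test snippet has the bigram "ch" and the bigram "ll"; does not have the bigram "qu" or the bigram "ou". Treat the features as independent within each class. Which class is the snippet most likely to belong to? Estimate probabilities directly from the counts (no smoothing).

portuguese

spanish: (42/154) × (23/42) × (39/42) × (14/42) × (17/42) ≈ 0.0187112
portuguese: (63/154) × (41/63) × (55/63) × (37/63) × (19/63) ≈ 0.041168
italian: (11/154) × (8/11) × (6/11) × (3/11) × (3/11) ≈ 0.00210758
catalan: (38/154) × (33/38) × (17/38) × (9/38) × (9/38) ≈ 0.00537745
Highest score → portuguese.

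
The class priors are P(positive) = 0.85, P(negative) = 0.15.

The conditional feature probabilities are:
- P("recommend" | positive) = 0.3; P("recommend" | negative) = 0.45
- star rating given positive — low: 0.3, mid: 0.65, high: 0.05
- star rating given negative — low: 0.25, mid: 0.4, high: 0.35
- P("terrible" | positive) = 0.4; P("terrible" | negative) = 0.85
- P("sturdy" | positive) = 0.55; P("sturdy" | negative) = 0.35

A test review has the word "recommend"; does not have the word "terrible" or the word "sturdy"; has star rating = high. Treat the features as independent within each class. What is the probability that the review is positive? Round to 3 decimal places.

positive: 0.85 × 0.3 × 0.05 × (1−0.4) × (1−0.55) = 0.0034425
negative: 0.15 × 0.45 × 0.35 × (1−0.85) × (1−0.35) = 0.0023034375
P(positive | x) = 0.0034425 / 0.0057459375 ≈ 0.599

0.599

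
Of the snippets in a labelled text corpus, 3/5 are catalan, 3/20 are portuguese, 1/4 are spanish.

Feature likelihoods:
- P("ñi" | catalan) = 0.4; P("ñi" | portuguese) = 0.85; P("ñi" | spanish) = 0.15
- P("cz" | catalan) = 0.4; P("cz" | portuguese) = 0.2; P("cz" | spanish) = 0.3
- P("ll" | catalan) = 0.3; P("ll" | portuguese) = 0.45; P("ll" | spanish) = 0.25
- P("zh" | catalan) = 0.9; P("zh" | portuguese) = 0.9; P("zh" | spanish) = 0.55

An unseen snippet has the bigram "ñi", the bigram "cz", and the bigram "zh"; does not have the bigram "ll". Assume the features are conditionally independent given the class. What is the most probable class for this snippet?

catalan: 0.6 × 0.4 × 0.4 × (1−0.3) × 0.9 = 0.06048
portuguese: 0.15 × 0.85 × 0.2 × (1−0.45) × 0.9 = 0.0126225
spanish: 0.25 × 0.15 × 0.3 × (1−0.25) × 0.55 = 0.004640625
Highest score → catalan.

catalan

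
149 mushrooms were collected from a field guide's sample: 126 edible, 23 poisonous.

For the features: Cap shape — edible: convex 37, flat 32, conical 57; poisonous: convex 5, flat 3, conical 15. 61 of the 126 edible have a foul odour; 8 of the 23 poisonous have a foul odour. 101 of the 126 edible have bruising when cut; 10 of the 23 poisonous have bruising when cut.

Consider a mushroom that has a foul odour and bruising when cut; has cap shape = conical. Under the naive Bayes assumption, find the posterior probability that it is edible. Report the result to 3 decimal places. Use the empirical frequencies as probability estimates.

edible: (126/149) × (57/126) × (61/126) × (101/126) ≈ 0.148456
poisonous: (23/149) × (15/23) × (8/23) × (10/23) ≈ 0.0152244
P(edible | x) = 0.148456 / 0.1636804 ≈ 0.907

0.907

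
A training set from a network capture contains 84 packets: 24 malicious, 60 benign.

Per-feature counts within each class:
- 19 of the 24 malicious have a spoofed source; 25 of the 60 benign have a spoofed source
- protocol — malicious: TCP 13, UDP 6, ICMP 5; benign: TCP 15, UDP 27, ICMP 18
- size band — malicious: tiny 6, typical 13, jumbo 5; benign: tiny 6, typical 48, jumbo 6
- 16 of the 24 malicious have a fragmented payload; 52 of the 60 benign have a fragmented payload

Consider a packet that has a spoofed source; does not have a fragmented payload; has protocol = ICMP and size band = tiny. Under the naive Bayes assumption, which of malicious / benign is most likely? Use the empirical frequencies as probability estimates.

malicious

malicious: (24/84) × (19/24) × (5/24) × (6/24) × (8/24) ≈ 0.00392692
benign: (60/84) × (25/60) × (18/60) × (6/60) × (8/60) ≈ 0.00119048
Highest score → malicious.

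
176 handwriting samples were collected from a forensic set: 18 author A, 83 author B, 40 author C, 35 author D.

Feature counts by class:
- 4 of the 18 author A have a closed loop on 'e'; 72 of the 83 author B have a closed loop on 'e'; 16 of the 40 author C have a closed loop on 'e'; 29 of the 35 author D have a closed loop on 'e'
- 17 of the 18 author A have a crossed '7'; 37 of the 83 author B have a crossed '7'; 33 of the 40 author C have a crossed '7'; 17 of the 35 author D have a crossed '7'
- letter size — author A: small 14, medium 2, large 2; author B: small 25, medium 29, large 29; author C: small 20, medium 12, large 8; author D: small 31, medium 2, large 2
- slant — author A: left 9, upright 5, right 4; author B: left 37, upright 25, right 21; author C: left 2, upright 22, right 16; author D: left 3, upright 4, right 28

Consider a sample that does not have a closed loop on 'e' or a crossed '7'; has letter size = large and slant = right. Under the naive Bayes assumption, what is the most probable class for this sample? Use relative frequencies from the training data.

author A: (18/176) × (14/18) × (1/18) × (2/18) × (4/18) ≈ 0.000109116
author B: (83/176) × (11/83) × (46/83) × (29/83) × (21/83) ≈ 0.00306211
author C: (40/176) × (24/40) × (7/40) × (8/40) × (16/40) ≈ 0.00190909
author D: (35/176) × (6/35) × (18/35) × (2/35) × (28/35) ≈ 0.000801484
Highest score → author B.

author B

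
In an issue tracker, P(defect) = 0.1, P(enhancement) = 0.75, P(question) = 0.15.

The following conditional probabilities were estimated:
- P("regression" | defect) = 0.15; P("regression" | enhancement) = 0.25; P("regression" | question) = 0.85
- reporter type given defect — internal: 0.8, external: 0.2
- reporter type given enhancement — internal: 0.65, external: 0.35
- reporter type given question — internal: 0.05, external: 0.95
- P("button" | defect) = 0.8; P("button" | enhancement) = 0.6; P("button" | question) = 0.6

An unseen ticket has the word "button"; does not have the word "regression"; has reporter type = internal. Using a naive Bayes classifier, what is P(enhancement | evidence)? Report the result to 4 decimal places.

defect: 0.1 × (1−0.15) × 0.8 × 0.8 = 0.0544
enhancement: 0.75 × (1−0.25) × 0.65 × 0.6 = 0.219375
question: 0.15 × (1−0.85) × 0.05 × 0.6 = 0.000675
P(enhancement | x) = 0.219375 / 0.27445 ≈ 0.7993

0.7993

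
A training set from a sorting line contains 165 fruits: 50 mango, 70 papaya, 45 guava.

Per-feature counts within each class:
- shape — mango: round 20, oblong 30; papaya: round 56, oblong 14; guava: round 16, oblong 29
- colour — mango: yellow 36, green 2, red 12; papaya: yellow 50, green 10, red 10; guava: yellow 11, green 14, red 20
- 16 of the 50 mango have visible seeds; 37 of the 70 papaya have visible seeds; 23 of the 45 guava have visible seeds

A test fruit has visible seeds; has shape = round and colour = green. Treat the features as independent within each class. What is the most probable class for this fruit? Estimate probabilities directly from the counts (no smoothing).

papaya

mango: (50/165) × (20/50) × (2/50) × (16/50) ≈ 0.00155152
papaya: (70/165) × (56/70) × (10/70) × (37/70) ≈ 0.0256277
guava: (45/165) × (16/45) × (14/45) × (23/45) ≈ 0.0154194
Highest score → papaya.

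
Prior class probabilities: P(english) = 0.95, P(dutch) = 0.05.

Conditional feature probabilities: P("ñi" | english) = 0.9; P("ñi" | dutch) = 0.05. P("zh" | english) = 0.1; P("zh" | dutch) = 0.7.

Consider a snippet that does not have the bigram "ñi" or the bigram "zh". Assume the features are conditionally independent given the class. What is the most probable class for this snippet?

english

english: 0.95 × (1−0.9) × (1−0.1) = 0.0855
dutch: 0.05 × (1−0.05) × (1−0.7) = 0.01425
Highest score → english.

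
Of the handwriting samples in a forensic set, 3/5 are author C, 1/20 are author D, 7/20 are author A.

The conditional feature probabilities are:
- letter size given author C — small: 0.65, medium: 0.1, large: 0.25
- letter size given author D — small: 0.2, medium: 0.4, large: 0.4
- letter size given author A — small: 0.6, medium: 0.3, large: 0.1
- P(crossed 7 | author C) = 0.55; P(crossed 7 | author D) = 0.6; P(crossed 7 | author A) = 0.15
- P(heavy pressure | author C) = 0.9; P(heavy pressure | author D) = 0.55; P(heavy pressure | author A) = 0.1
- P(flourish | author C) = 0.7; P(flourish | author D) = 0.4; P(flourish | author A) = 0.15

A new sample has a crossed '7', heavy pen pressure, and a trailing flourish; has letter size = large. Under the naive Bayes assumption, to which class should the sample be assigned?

author C

author C: 0.6 × 0.25 × 0.55 × 0.9 × 0.7 = 0.051975
author D: 0.05 × 0.4 × 0.6 × 0.55 × 0.4 = 0.00264
author A: 0.35 × 0.1 × 0.15 × 0.1 × 0.15 = 0.00007875
Highest score → author C.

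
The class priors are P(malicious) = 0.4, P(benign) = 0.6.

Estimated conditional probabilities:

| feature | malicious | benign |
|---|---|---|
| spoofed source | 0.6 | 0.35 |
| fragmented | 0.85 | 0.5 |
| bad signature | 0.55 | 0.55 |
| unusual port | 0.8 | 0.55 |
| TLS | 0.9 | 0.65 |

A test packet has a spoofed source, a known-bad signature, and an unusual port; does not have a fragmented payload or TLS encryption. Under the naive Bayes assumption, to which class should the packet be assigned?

malicious: 0.4 × 0.6 × (1−0.85) × 0.55 × 0.8 × (1−0.9) = 0.001584
benign: 0.6 × 0.35 × (1−0.5) × 0.55 × 0.55 × (1−0.65) = 0.011116875
Highest score → benign.

benign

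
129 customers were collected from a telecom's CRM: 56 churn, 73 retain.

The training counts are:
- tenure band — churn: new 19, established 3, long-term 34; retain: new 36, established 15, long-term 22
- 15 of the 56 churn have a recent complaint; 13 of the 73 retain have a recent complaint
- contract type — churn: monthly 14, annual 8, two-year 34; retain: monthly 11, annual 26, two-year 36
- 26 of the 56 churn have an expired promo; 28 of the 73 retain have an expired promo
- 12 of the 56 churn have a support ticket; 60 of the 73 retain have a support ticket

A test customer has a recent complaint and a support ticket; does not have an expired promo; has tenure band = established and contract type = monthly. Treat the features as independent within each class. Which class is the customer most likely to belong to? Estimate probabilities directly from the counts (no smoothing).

churn: (56/129) × (3/56) × (15/56) × (14/56) × (30/56) × (12/56) ≈ 0.000178773
retain: (73/129) × (15/73) × (13/73) × (11/73) × (45/73) × (60/73) ≈ 0.00158092
Highest score → retain.

retain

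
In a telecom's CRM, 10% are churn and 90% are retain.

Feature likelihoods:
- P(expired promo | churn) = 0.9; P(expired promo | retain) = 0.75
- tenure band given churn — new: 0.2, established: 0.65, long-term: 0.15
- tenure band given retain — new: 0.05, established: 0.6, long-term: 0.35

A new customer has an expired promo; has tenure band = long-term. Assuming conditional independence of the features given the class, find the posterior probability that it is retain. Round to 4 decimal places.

0.9459

churn: 0.1 × 0.9 × 0.15 = 0.0135
retain: 0.9 × 0.75 × 0.35 = 0.23625
P(retain | x) = 0.23625 / 0.24975 ≈ 0.9459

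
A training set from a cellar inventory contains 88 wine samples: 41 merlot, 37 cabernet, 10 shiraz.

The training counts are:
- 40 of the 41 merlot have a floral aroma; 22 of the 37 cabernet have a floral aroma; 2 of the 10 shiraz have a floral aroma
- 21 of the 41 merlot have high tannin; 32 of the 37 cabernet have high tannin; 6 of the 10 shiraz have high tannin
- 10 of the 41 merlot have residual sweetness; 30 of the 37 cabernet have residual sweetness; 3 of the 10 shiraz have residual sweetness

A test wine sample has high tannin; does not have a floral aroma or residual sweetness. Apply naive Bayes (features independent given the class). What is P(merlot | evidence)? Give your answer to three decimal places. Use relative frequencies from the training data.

merlot: (41/88) × (1/41) × (21/41) × (31/41) ≈ 0.00440079
cabernet: (37/88) × (15/37) × (32/37) × (7/37) ≈ 0.0278903
shiraz: (10/88) × (8/10) × (6/10) × (7/10) ≈ 0.0381818
P(merlot | x) = 0.00440079 / 0.07047289 ≈ 0.062

0.062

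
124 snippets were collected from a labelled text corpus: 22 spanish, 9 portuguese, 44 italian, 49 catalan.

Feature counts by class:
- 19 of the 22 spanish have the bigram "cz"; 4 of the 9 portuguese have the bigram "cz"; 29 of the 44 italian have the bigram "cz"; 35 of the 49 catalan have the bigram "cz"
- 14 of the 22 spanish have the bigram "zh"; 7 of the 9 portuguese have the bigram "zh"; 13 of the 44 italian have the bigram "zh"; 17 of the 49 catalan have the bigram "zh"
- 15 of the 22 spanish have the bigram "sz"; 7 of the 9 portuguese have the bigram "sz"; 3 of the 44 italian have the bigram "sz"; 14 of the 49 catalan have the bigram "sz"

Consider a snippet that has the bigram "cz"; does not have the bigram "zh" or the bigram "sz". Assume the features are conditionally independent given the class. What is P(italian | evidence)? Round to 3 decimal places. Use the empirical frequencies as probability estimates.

0.504

spanish: (22/124) × (19/22) × (8/22) × (7/22) ≈ 0.0177286
portuguese: (9/124) × (4/9) × (2/9) × (2/9) ≈ 0.00159299
italian: (44/124) × (29/44) × (31/44) × (41/44) ≈ 0.153538
catalan: (49/124) × (35/49) × (32/49) × (35/49) ≈ 0.131666
P(italian | x) = 0.153538 / 0.30452559 ≈ 0.504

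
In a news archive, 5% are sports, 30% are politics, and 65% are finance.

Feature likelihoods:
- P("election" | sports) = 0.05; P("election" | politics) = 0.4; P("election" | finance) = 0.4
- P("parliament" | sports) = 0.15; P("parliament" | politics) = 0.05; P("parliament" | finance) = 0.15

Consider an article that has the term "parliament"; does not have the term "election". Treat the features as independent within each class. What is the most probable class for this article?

finance

sports: 0.05 × (1−0.05) × 0.15 = 0.007125
politics: 0.3 × (1−0.4) × 0.05 = 0.009
finance: 0.65 × (1−0.4) × 0.15 = 0.0585
Highest score → finance.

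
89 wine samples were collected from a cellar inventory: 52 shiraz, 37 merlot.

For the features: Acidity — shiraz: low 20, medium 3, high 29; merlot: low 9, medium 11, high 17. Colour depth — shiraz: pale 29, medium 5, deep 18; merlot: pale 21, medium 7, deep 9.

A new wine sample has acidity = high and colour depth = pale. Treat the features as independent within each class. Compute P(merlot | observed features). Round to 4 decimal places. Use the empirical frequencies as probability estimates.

shiraz: (52/89) × (29/52) × (29/52) ≈ 0.18172
merlot: (37/89) × (17/37) × (21/37) ≈ 0.108412
P(merlot | x) = 0.108412 / 0.290132 ≈ 0.3737

0.3737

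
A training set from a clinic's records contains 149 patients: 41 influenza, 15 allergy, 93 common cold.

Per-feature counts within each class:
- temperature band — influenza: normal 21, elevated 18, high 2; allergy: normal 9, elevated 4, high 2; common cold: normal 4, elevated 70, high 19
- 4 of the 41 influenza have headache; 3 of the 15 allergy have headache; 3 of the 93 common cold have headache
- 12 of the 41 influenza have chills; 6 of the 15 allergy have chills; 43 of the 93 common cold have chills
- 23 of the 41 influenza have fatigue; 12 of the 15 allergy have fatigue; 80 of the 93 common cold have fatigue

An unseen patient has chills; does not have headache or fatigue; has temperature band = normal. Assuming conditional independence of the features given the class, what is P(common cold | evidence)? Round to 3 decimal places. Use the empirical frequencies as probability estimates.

0.077

influenza: (41/149) × (21/41) × (37/41) × (12/41) × (18/41) ≈ 0.0163432
allergy: (15/149) × (9/15) × (12/15) × (6/15) × (3/15) ≈ 0.00386577
common cold: (93/149) × (4/93) × (90/93) × (43/93) × (13/93) ≈ 0.00167911
P(common cold | x) = 0.00167911 / 0.02188808 ≈ 0.077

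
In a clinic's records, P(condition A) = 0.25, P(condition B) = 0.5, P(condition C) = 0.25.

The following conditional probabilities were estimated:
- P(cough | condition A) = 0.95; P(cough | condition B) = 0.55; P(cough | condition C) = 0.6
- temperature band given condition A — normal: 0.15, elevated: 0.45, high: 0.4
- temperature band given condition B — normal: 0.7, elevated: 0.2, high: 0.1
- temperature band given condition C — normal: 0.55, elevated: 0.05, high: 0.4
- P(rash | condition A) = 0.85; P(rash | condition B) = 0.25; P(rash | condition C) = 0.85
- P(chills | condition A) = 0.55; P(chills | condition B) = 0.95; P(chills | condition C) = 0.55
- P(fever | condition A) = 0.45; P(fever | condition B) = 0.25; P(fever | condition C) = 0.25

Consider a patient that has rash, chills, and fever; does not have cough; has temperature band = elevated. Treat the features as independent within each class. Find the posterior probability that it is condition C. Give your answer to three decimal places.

condition A: 0.25 × (1−0.95) × 0.45 × 0.85 × 0.55 × 0.45 = 0.001183359375
condition B: 0.5 × (1−0.55) × 0.2 × 0.25 × 0.95 × 0.25 = 0.002671875
condition C: 0.25 × (1−0.6) × 0.05 × 0.85 × 0.55 × 0.25 = 0.000584375
P(condition C | x) = 0.000584375 / 0.004439609375 ≈ 0.132

0.132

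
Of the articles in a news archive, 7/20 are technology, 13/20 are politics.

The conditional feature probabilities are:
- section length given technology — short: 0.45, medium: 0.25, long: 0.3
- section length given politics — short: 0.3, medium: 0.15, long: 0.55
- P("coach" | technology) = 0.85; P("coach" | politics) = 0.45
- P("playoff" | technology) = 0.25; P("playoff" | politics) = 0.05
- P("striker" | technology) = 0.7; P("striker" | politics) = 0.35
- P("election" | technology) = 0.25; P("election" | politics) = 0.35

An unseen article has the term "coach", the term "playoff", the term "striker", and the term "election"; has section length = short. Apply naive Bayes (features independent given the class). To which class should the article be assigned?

technology

technology: 0.35 × 0.45 × 0.85 × 0.25 × 0.7 × 0.25 = 0.00585703125
politics: 0.65 × 0.3 × 0.45 × 0.05 × 0.35 × 0.35 = 0.00053746875
Highest score → technology.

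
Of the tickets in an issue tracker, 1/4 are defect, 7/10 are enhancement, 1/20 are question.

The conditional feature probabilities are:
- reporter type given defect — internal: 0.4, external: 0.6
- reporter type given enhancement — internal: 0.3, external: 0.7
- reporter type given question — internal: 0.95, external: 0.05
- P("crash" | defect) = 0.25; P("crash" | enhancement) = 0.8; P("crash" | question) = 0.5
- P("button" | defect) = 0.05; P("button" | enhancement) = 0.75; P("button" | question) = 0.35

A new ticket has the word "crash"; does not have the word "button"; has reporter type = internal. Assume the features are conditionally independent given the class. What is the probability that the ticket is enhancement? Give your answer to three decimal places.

0.517

defect: 0.25 × 0.4 × 0.25 × (1−0.05) = 0.02375
enhancement: 0.7 × 0.3 × 0.8 × (1−0.75) = 0.042
question: 0.05 × 0.95 × 0.5 × (1−0.35) = 0.0154375
P(enhancement | x) = 0.042 / 0.0811875 ≈ 0.517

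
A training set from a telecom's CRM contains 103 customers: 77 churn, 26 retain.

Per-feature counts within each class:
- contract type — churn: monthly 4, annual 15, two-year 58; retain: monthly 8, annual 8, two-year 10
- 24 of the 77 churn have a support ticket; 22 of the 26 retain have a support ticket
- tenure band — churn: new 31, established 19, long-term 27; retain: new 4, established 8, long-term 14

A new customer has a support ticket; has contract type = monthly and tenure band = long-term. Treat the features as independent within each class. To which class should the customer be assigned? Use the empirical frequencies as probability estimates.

churn: (77/103) × (4/77) × (24/77) × (27/77) ≈ 0.0042444
retain: (26/103) × (8/26) × (22/26) × (14/26) ≈ 0.0353881
Highest score → retain.

retain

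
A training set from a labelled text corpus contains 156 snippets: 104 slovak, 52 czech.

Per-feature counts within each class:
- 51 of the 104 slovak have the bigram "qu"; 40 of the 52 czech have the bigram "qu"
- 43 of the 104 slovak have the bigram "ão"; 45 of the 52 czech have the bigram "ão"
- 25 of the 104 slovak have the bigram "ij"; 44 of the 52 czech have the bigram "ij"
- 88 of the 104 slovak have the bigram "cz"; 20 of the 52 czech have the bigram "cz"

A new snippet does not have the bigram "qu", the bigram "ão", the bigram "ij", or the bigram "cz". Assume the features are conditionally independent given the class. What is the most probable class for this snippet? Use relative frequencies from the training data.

slovak: (104/156) × (53/104) × (61/104) × (79/104) × (16/104) ≈ 0.0232878
czech: (52/156) × (12/52) × (7/52) × (8/52) × (32/52) ≈ 0.000980358
Highest score → slovak.

slovak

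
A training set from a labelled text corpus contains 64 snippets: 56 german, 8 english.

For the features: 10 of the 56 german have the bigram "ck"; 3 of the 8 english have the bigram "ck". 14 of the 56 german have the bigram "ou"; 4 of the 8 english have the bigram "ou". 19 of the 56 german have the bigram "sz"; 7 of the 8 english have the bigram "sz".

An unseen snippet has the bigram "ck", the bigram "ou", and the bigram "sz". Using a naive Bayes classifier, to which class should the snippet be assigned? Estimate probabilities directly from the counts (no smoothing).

english

german: (56/64) × (10/56) × (14/56) × (19/56) ≈ 0.0132533
english: (8/64) × (3/8) × (4/8) × (7/8) = 0.0205078125
Highest score → english.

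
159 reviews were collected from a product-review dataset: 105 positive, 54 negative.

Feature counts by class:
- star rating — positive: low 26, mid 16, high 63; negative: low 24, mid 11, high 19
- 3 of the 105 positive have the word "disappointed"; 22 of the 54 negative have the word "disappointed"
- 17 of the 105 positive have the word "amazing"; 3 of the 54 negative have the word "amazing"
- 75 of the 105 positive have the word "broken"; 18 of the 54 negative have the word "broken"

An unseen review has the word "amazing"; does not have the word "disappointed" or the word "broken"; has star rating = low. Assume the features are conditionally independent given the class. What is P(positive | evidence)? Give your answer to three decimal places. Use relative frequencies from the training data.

0.689

positive: (105/159) × (26/105) × (102/105) × (17/105) × (30/105) ≈ 0.00734816
negative: (54/159) × (24/54) × (32/54) × (3/54) × (36/54) ≈ 0.00331289
P(positive | x) = 0.00734816 / 0.01066105 ≈ 0.689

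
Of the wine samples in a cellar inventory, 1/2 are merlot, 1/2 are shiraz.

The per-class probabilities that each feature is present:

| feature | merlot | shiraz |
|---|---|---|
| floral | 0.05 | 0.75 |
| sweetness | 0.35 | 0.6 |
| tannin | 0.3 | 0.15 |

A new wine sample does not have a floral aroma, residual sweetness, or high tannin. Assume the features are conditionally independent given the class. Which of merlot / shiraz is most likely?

merlot

merlot: 0.5 × (1−0.05) × (1−0.35) × (1−0.3) = 0.216125
shiraz: 0.5 × (1−0.75) × (1−0.6) × (1−0.15) = 0.0425
Highest score → merlot.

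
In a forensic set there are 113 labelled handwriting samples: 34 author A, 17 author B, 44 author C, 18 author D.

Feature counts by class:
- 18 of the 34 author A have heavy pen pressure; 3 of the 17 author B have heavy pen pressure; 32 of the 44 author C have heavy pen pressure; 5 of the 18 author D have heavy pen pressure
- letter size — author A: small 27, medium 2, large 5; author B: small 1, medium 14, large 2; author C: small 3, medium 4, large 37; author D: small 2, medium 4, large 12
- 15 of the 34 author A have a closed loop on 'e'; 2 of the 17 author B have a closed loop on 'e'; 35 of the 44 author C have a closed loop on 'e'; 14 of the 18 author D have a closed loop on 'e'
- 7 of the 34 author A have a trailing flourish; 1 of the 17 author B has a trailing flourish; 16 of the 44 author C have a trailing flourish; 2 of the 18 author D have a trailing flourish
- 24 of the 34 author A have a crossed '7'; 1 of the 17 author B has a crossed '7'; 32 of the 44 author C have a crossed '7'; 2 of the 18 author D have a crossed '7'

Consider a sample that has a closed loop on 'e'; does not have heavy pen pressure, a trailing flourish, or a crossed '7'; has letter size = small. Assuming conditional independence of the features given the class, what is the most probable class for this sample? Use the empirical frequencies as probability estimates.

author A: (34/113) × (16/34) × (27/34) × (15/34) × (27/34) × (10/34) ≈ 0.0115863
author B: (17/113) × (14/17) × (1/17) × (2/17) × (16/17) × (16/17) ≈ 0.000759493
author C: (44/113) × (12/44) × (3/44) × (35/44) × (28/44) × (12/44) ≈ 0.000999587
author D: (18/113) × (13/18) × (2/18) × (14/18) × (16/18) × (16/18) ≈ 0.00785548
Highest score → author A.

author A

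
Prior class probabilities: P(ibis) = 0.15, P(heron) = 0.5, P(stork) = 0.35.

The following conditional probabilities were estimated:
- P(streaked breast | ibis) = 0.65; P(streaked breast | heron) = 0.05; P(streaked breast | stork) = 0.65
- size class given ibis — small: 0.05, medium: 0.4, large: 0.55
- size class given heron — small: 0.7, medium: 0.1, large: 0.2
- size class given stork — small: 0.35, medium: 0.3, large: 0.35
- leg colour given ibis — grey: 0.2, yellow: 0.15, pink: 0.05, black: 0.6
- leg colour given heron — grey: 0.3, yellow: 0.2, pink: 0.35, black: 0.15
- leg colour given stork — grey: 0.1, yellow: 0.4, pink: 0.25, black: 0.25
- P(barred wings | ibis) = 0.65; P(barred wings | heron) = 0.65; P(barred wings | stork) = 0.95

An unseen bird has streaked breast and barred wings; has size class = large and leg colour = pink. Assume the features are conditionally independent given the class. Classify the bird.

ibis: 0.15 × 0.65 × 0.55 × 0.05 × 0.65 = 0.0017428125
heron: 0.5 × 0.05 × 0.2 × 0.35 × 0.65 = 0.0011375
stork: 0.35 × 0.65 × 0.35 × 0.25 × 0.95 = 0.0189109375
Highest score → stork.

stork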